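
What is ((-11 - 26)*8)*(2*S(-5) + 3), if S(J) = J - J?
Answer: -888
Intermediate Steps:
S(J) = 0
((-11 - 26)*8)*(2*S(-5) + 3) = ((-11 - 26)*8)*(2*0 + 3) = (-37*8)*(0 + 3) = -296*3 = -888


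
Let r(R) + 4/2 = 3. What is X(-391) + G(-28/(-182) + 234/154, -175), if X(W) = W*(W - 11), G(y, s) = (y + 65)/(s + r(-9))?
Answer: 13688475464/87087 ≈ 1.5718e+5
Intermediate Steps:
r(R) = 1 (r(R) = -2 + 3 = 1)
G(y, s) = (65 + y)/(1 + s) (G(y, s) = (y + 65)/(s + 1) = (65 + y)/(1 + s))
X(W) = W*(-11 + W)
X(-391) + G(-28/(-182) + 234/154, -175) = -391*(-11 - 391) + (65 + (-28/(-182) + 234/154))/(1 - 175) = -391*(-402) + (65 + (-28*(-1/182) + 234*(1/154)))/(-174) = 157182 - (65 + (2/13 + 117/77))/174 = 157182 - (65 + 1675/1001)/174 = 157182 - 1/174*66740/1001 = 157182 - 33370/87087 = 13688475464/87087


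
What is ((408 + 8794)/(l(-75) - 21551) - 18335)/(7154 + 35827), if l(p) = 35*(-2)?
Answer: -396430237/929292201 ≈ -0.42659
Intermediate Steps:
l(p) = -70
((408 + 8794)/(l(-75) - 21551) - 18335)/(7154 + 35827) = ((408 + 8794)/(-70 - 21551) - 18335)/(7154 + 35827) = (9202/(-21621) - 18335)/42981 = (9202*(-1/21621) - 18335)*(1/42981) = (-9202/21621 - 18335)*(1/42981) = -396430237/21621*1/42981 = -396430237/929292201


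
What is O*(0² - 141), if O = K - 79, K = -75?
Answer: 21714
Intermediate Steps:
O = -154 (O = -75 - 79 = -154)
O*(0² - 141) = -154*(0² - 141) = -154*(0 - 141) = -154*(-141) = 21714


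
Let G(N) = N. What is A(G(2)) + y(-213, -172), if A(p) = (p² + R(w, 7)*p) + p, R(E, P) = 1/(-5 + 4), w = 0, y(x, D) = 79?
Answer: 83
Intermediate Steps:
R(E, P) = -1 (R(E, P) = 1/(-1) = -1)
A(p) = p² (A(p) = (p² - p) + p = p²)
A(G(2)) + y(-213, -172) = 2² + 79 = 4 + 79 = 83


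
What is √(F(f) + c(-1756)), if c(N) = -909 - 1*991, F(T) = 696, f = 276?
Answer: 2*I*√301 ≈ 34.699*I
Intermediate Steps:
c(N) = -1900 (c(N) = -909 - 991 = -1900)
√(F(f) + c(-1756)) = √(696 - 1900) = √(-1204) = 2*I*√301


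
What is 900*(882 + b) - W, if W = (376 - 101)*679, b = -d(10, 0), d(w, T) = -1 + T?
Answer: 607975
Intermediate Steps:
b = 1 (b = -(-1 + 0) = -1*(-1) = 1)
W = 186725 (W = 275*679 = 186725)
900*(882 + b) - W = 900*(882 + 1) - 1*186725 = 900*883 - 186725 = 794700 - 186725 = 607975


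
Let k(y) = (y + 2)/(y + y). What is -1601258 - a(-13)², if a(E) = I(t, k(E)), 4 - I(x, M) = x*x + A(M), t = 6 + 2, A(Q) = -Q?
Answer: -1084849809/676 ≈ -1.6048e+6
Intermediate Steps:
k(y) = (2 + y)/(2*y) (k(y) = (2 + y)/((2*y)) = (2 + y)*(1/(2*y)) = (2 + y)/(2*y))
t = 8
I(x, M) = 4 + M - x² (I(x, M) = 4 - (x*x - M) = 4 - (x² - M) = 4 + (M - x²) = 4 + M - x²)
a(E) = -60 + (2 + E)/(2*E) (a(E) = 4 + (2 + E)/(2*E) - 1*8² = 4 + (2 + E)/(2*E) - 1*64 = 4 + (2 + E)/(2*E) - 64 = -60 + (2 + E)/(2*E))
-1601258 - a(-13)² = -1601258 - (-119/2 + 1/(-13))² = -1601258 - (-119/2 - 1/13)² = -1601258 - (-1549/26)² = -1601258 - 1*2399401/676 = -1601258 - 2399401/676 = -1084849809/676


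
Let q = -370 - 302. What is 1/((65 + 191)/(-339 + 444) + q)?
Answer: -105/70304 ≈ -0.0014935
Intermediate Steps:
q = -672
1/((65 + 191)/(-339 + 444) + q) = 1/((65 + 191)/(-339 + 444) - 672) = 1/(256/105 - 672) = 1/(-70304/105) = -105/70304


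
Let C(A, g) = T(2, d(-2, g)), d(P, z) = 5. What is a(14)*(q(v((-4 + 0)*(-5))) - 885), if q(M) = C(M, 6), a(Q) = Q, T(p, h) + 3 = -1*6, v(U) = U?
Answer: -12516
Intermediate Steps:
T(p, h) = -9 (T(p, h) = -3 - 1*6 = -3 - 6 = -9)
C(A, g) = -9
q(M) = -9
a(14)*(q(v((-4 + 0)*(-5))) - 885) = 14*(-9 - 885) = 14*(-894) = -12516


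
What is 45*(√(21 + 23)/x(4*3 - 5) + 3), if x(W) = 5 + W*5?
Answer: 135 + 9*√11/4 ≈ 142.46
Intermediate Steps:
x(W) = 5 + 5*W
45*(√(21 + 23)/x(4*3 - 5) + 3) = 45*(√(21 + 23)/(5 + 5*(4*3 - 5)) + 3) = 45*(√44/(5 + 5*(12 - 5)) + 3) = 45*((2*√11)/(5 + 5*7) + 3) = 45*((2*√11)/(5 + 35) + 3) = 45*((2*√11)/40 + 3) = 45*((2*√11)*(1/40) + 3) = 45*(√11/20 + 3) = 45*(3 + √11/20) = 135 + 9*√11/4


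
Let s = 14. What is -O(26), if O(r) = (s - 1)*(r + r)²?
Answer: -35152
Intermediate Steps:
O(r) = 52*r² (O(r) = (14 - 1)*(r + r)² = 13*(2*r)² = 13*(4*r²) = 52*r²)
-O(26) = -52*26² = -52*676 = -1*35152 = -35152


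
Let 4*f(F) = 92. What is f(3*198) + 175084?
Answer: 175107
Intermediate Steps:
f(F) = 23 (f(F) = (1/4)*92 = 23)
f(3*198) + 175084 = 23 + 175084 = 175107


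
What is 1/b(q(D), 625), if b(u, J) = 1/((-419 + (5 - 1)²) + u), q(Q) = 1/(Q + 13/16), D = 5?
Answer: -37463/93 ≈ -402.83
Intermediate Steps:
q(Q) = 1/(13/16 + Q) (q(Q) = 1/(Q + 13*(1/16)) = 1/(Q + 13/16) = 1/(13/16 + Q))
b(u, J) = 1/(-403 + u) (b(u, J) = 1/((-419 + 4²) + u) = 1/((-419 + 16) + u) = 1/(-403 + u))
1/b(q(D), 625) = 1/(1/(-403 + 16/(13 + 16*5))) = 1/(1/(-403 + 16/(13 + 80))) = 1/(1/(-403 + 16/93)) = 1/(1/(-37463/93)) = 1/(-93/37463) = -37463/93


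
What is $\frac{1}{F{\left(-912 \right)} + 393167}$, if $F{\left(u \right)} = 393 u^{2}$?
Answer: $\frac{1}{327268559} \approx 3.0556 \cdot 10^{-9}$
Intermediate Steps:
$\frac{1}{F{\left(-912 \right)} + 393167} = \frac{1}{393 \left(-912\right)^{2} + 393167} = \frac{1}{393 \cdot 831744 + 393167} = \frac{1}{326875392 + 393167} = \frac{1}{327268559}$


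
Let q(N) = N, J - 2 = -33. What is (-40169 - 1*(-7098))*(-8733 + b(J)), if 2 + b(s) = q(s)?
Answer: 289900386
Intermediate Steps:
J = -31 (J = 2 - 33 = -31)
b(s) = -2 + s
(-40169 - 1*(-7098))*(-8733 + b(J)) = (-40169 - 1*(-7098))*(-8733 + (-2 - 31)) = (-40169 + 7098)*(-8733 - 33) = -33071*(-8766) = 289900386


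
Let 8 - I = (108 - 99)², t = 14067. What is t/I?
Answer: -14067/73 ≈ -192.70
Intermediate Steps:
I = -73 (I = 8 - (108 - 99)² = 8 - 1*9² = 8 - 1*81 = 8 - 81 = -73)
t/I = 14067/(-73) = 14067*(-1/73) = -14067/73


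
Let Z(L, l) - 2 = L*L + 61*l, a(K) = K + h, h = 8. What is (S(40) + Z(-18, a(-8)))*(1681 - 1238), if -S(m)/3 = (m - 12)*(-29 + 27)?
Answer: 218842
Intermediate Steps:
a(K) = 8 + K (a(K) = K + 8 = 8 + K)
Z(L, l) = 2 + L**2 + 61*l (Z(L, l) = 2 + (L*L + 61*l) = 2 + (L**2 + 61*l) = 2 + L**2 + 61*l)
S(m) = -72 + 6*m (S(m) = -3*(m - 12)*(-29 + 27) = -3*(-12 + m)*(-2) = -3*(24 - 2*m) = -72 + 6*m)
(S(40) + Z(-18, a(-8)))*(1681 - 1238) = ((-72 + 6*40) + (2 + (-18)**2 + 61*(8 - 8)))*(1681 - 1238) = ((-72 + 240) + (2 + 324 + 61*0))*443 = (168 + (2 + 324 + 0))*443 = (168 + 326)*443 = 494*443 = 218842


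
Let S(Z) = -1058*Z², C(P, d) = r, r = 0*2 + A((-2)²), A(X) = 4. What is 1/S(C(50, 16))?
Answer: -1/16928 ≈ -5.9074e-5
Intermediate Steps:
r = 4 (r = 0*2 + 4 = 0 + 4 = 4)
C(P, d) = 4
1/S(C(50, 16)) = 1/(-1058*4²) = 1/(-1058*16) = 1/(-16928) = -1/16928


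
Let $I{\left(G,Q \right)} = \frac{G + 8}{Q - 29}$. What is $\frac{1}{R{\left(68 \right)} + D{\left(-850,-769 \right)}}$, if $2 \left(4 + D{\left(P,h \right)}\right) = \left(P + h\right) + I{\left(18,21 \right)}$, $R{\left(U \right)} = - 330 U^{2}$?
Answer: $- \frac{8}{12213881} \approx -6.5499 \cdot 10^{-7}$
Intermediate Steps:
$I{\left(G,Q \right)} = \frac{8 + G}{-29 + Q}$
$D{\left(P,h \right)} = - \frac{45}{8} + \frac{P}{2} + \frac{h}{2}$ ($D{\left(P,h \right)} = -4 + \frac{\left(P + h\right) + \frac{8 + 18}{-29 + 21}}{2} = -4 + \frac{\left(P + h\right) + \frac{1}{-8} \cdot 26}{2} = -4 + \frac{\left(P + h\right) - \frac{13}{4}}{2} = -4 + \frac{- \frac{13}{4} + P + h}{2} = -4 + \left(- \frac{13}{8} + \frac{P}{2} + \frac{h}{2}\right) = - \frac{45}{8} + \frac{P}{2} + \frac{h}{2}$)
$\frac{1}{R{\left(68 \right)} + D{\left(-850,-769 \right)}} = \frac{1}{- 330 \cdot 68^{2} + \left(- \frac{45}{8} + \frac{1}{2} \left(-850\right) + \frac{1}{2} \left(-769\right)\right)} = \frac{1}{\left(-330\right) 4624 - \frac{6521}{8}} = \frac{1}{-1525920 - \frac{6521}{8}} = \frac{1}{- \frac{12213881}{8}} = - \frac{8}{12213881}$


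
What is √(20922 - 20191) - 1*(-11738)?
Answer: 11738 + √731 ≈ 11765.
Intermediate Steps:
√(20922 - 20191) - 1*(-11738) = √731 + 11738 = 11738 + √731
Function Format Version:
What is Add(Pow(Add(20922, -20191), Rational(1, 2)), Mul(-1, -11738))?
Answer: Add(11738, Pow(731, Rational(1, 2))) ≈ 11765.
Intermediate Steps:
Add(Pow(Add(20922, -20191), Rational(1, 2)), Mul(-1, -11738)) = Add(Pow(731, Rational(1, 2)), 11738) = Add(11738, Pow(731, Rational(1, 2)))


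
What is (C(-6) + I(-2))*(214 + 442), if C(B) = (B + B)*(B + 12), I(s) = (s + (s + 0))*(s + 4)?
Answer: -52480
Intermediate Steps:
I(s) = 2*s*(4 + s) (I(s) = (s + s)*(4 + s) = (2*s)*(4 + s) = 2*s*(4 + s))
C(B) = 2*B*(12 + B) (C(B) = (2*B)*(12 + B) = 2*B*(12 + B))
(C(-6) + I(-2))*(214 + 442) = (2*(-6)*(12 - 6) + 2*(-2)*(4 - 2))*(214 + 442) = (2*(-6)*6 + 2*(-2)*2)*656 = (-72 - 8)*656 = -80*656 = -52480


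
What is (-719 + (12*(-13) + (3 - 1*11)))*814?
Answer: -718762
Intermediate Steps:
(-719 + (12*(-13) + (3 - 1*11)))*814 = (-719 + (-156 + (3 - 11)))*814 = (-719 + (-156 - 8))*814 = (-719 - 164)*814 = -883*814 = -718762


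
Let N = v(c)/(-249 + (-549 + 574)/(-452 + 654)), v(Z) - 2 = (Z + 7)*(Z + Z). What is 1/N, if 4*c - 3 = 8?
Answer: -201092/44945 ≈ -4.4742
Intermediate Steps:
c = 11/4 (c = ¾ + (¼)*8 = ¾ + 2 = 11/4 ≈ 2.7500)
v(Z) = 2 + 2*Z*(7 + Z) (v(Z) = 2 + (Z + 7)*(Z + Z) = 2 + (7 + Z)*(2*Z) = 2 + 2*Z*(7 + Z))
N = -44945/201092 (N = (2 + 2*(11/4)² + 14*(11/4))/(-249 + (-549 + 574)/(-452 + 654)) = (2 + 2*(121/16) + 77/2)/(-249 + 25/202) = (2 + 121/8 + 77/2)/(-249 + 25*(1/202)) = 445/(8*(-249 + 25/202)) = 445/(8*(-50273/202)) = (445/8)*(-202/50273) = -44945/201092 ≈ -0.22350)
1/N = 1/(-44945/201092) = -201092/44945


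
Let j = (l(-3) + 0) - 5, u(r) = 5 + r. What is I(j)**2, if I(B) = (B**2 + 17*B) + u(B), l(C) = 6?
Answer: 576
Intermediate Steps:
j = 1 (j = (6 + 0) - 5 = 6 - 5 = 1)
I(B) = 5 + B**2 + 18*B (I(B) = (B**2 + 17*B) + (5 + B) = 5 + B**2 + 18*B)
I(j)**2 = (5 + 1**2 + 18*1)**2 = (5 + 1 + 18)**2 = 24**2 = 576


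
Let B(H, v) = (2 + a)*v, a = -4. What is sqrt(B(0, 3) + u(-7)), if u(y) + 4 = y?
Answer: I*sqrt(17) ≈ 4.1231*I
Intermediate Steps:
u(y) = -4 + y
B(H, v) = -2*v (B(H, v) = (2 - 4)*v = -2*v)
sqrt(B(0, 3) + u(-7)) = sqrt(-2*3 + (-4 - 7)) = sqrt(-6 - 11) = sqrt(-17) = I*sqrt(17)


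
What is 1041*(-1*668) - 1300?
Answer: -696688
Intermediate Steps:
1041*(-1*668) - 1300 = 1041*(-668) - 1300 = -695388 - 1300 = -696688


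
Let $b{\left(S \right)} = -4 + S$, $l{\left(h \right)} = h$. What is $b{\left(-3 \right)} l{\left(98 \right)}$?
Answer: $-686$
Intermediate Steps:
$b{\left(-3 \right)} l{\left(98 \right)} = \left(-4 - 3\right) 98 = \left(-7\right) 98 = -686$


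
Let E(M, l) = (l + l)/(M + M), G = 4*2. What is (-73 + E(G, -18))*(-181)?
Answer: 54481/4 ≈ 13620.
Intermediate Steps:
G = 8
E(M, l) = l/M (E(M, l) = (2*l)/((2*M)) = (2*l)*(1/(2*M)) = l/M)
(-73 + E(G, -18))*(-181) = (-73 - 18/8)*(-181) = (-73 - 18*⅛)*(-181) = (-73 - 9/4)*(-181) = -301/4*(-181) = 54481/4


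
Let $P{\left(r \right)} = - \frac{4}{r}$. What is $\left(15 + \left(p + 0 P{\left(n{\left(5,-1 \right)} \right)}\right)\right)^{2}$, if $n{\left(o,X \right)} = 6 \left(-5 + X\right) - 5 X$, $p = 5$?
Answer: $400$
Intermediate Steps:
$n{\left(o,X \right)} = -30 + X$ ($n{\left(o,X \right)} = \left(-30 + 6 X\right) - 5 X = -30 + X$)
$\left(15 + \left(p + 0 P{\left(n{\left(5,-1 \right)} \right)}\right)\right)^{2} = \left(15 + \left(5 + 0 \left(- \frac{4}{-30 - 1}\right)\right)\right)^{2} = \left(15 + \left(5 + 0 \left(- \frac{4}{-31}\right)\right)\right)^{2} = \left(15 + \left(5 + 0 \left(\left(-4\right) \left(- \frac{1}{31}\right)\right)\right)\right)^{2} = \left(15 + \left(5 + 0 \cdot \frac{4}{31}\right)\right)^{2} = \left(15 + \left(5 + 0\right)\right)^{2} = \left(15 + 5\right)^{2} = 20^{2} = 400$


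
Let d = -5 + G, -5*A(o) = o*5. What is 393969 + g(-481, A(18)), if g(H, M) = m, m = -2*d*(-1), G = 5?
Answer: 393969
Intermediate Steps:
A(o) = -o (A(o) = -o*5/5 = -o)
d = 0 (d = -5 + 5 = 0)
m = 0 (m = -2*0*(-1) = 0*(-1) = 0)
g(H, M) = 0
393969 + g(-481, A(18)) = 393969 + 0 = 393969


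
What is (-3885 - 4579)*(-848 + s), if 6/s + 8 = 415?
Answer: 2921180320/407 ≈ 7.1773e+6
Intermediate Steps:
s = 6/407 (s = 6/(-8 + 415) = 6/407 ≈ 0.014742)
(-3885 - 4579)*(-848 + s) = (-3885 - 4579)*(-848 + 6/407) = -8464*(-345130/407) = 2921180320/407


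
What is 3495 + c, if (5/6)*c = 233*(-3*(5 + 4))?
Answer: -20271/5 ≈ -4054.2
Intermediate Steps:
c = -37746/5 (c = 6*(233*(-3*(5 + 4)))/5 = 6*(233*(-3*9))/5 = 6*(233*(-27))/5 = (6/5)*(-6291) = -37746/5 ≈ -7549.2)
3495 + c = 3495 - 37746/5 = -20271/5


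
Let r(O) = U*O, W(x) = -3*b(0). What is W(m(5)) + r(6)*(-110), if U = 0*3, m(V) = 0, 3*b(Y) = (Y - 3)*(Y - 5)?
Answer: -15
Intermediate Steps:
b(Y) = (-5 + Y)*(-3 + Y)/3 (b(Y) = ((Y - 3)*(Y - 5))/3 = ((-3 + Y)*(-5 + Y))/3 = ((-5 + Y)*(-3 + Y))/3 = (-5 + Y)*(-3 + Y)/3)
W(x) = -15 (W(x) = -3*(5 - 8/3*0 + (⅓)*0²) = -3*(5 + 0 + (⅓)*0) = -3*(5 + 0 + 0) = -3*5 = -15)
U = 0
r(O) = 0 (r(O) = 0*O = 0)
W(m(5)) + r(6)*(-110) = -15 + 0*(-110) = -15 + 0 = -15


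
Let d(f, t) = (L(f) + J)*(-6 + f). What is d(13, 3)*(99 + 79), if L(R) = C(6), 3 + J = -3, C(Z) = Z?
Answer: 0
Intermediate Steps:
J = -6 (J = -3 - 3 = -6)
L(R) = 6
d(f, t) = 0 (d(f, t) = (6 - 6)*(-6 + f) = 0*(-6 + f) = 0)
d(13, 3)*(99 + 79) = 0*(99 + 79) = 0*178 = 0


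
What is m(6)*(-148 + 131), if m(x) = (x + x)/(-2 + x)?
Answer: -51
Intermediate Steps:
m(x) = 2*x/(-2 + x) (m(x) = (2*x)/(-2 + x) = 2*x/(-2 + x))
m(6)*(-148 + 131) = (2*6/(-2 + 6))*(-148 + 131) = (2*6/4)*(-17) = (2*6*(¼))*(-17) = 3*(-17) = -51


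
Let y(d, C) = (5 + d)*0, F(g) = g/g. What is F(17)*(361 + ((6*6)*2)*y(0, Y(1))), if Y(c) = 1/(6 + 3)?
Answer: 361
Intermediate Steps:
Y(c) = ⅑ (Y(c) = 1/9 = ⅑)
F(g) = 1
y(d, C) = 0
F(17)*(361 + ((6*6)*2)*y(0, Y(1))) = 1*(361 + ((6*6)*2)*0) = 1*(361 + (36*2)*0) = 1*(361 + 72*0) = 1*(361 + 0) = 1*361 = 361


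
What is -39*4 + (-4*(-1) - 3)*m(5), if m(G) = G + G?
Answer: -146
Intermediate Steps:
m(G) = 2*G
-39*4 + (-4*(-1) - 3)*m(5) = -39*4 + (-4*(-1) - 3)*(2*5) = -156 + (4 - 3)*10 = -156 + 1*10 = -156 + 10 = -146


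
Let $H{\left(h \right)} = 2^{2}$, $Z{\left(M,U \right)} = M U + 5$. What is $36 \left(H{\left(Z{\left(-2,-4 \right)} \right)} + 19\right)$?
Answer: $828$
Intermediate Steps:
$Z{\left(M,U \right)} = 5 + M U$
$H{\left(h \right)} = 4$
$36 \left(H{\left(Z{\left(-2,-4 \right)} \right)} + 19\right) = 36 \left(4 + 19\right) = 36 \cdot 23 = 828$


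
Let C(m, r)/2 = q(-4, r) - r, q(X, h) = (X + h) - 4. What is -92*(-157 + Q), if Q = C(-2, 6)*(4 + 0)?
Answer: 20332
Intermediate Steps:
q(X, h) = -4 + X + h
C(m, r) = -16 (C(m, r) = 2*((-4 - 4 + r) - r) = 2*((-8 + r) - r) = 2*(-8) = -16)
Q = -64 (Q = -16*(4 + 0) = -16*4 = -64)
-92*(-157 + Q) = -92*(-157 - 64) = -92*(-221) = 20332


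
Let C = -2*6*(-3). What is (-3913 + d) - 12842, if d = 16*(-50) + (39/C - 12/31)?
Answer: -6530201/372 ≈ -17554.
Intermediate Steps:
C = 36 (C = -12*(-3) = 36)
d = -297341/372 (d = 16*(-50) + (39/36 - 12/31) = -800 + (39*(1/36) - 12*1/31) = -800 + (13/12 - 12/31) = -800 + 259/372 = -297341/372 ≈ -799.30)
(-3913 + d) - 12842 = (-3913 - 297341/372) - 12842 = -1752977/372 - 12842 = -6530201/372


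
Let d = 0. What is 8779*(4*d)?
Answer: 0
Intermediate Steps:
8779*(4*d) = 8779*(4*0) = 8779*0 = 0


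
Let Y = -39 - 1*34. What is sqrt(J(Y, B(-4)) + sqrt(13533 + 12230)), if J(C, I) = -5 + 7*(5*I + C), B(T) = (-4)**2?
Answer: sqrt(44 + sqrt(25763)) ≈ 14.301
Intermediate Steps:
Y = -73 (Y = -39 - 34 = -73)
B(T) = 16
J(C, I) = -5 + 7*C + 35*I (J(C, I) = -5 + 7*(C + 5*I) = -5 + (7*C + 35*I) = -5 + 7*C + 35*I)
sqrt(J(Y, B(-4)) + sqrt(13533 + 12230)) = sqrt((-5 + 7*(-73) + 35*16) + sqrt(13533 + 12230)) = sqrt((-5 - 511 + 560) + sqrt(25763)) = sqrt(44 + sqrt(25763))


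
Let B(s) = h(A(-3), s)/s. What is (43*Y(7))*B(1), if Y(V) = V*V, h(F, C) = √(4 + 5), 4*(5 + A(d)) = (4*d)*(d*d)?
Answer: 6321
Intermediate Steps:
A(d) = -5 + d³ (A(d) = -5 + ((4*d)*(d*d))/4 = -5 + ((4*d)*d²)/4 = -5 + (4*d³)/4 = -5 + d³)
h(F, C) = 3 (h(F, C) = √9 = 3)
Y(V) = V²
B(s) = 3/s
(43*Y(7))*B(1) = (43*7²)*(3/1) = (43*49)*(3*1) = 2107*3 = 6321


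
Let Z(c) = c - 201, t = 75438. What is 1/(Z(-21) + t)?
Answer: 1/75216 ≈ 1.3295e-5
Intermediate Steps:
Z(c) = -201 + c
1/(Z(-21) + t) = 1/((-201 - 21) + 75438) = 1/(-222 + 75438) = 1/75216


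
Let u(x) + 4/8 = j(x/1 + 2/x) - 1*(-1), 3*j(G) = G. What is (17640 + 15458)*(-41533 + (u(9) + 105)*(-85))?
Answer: -45363076213/27 ≈ -1.6801e+9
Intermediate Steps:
j(G) = G/3
u(x) = 1/2 + x/3 + 2/(3*x) (u(x) = -1/2 + ((x/1 + 2/x)/3 - 1*(-1)) = -1/2 + ((x*1 + 2/x)/3 + 1) = -1/2 + ((x + 2/x)/3 + 1) = -1/2 + ((x/3 + 2/(3*x)) + 1) = -1/2 + (1 + x/3 + 2/(3*x)) = 1/2 + x/3 + 2/(3*x))
(17640 + 15458)*(-41533 + (u(9) + 105)*(-85)) = (17640 + 15458)*(-41533 + ((1/2 + (1/3)*9 + (2/3)/9) + 105)*(-85)) = 33098*(-41533 + ((1/2 + 3 + (2/3)*(1/9)) + 105)*(-85)) = 33098*(-41533 + ((1/2 + 3 + 2/27) + 105)*(-85)) = 33098*(-41533 + (193/54 + 105)*(-85)) = 33098*(-41533 + (5863/54)*(-85)) = 33098*(-41533 - 498355/54) = 33098*(-2741137/54) = -45363076213/27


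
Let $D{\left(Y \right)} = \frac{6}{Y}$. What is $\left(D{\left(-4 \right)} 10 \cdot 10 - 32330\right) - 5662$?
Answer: $-38142$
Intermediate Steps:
$\left(D{\left(-4 \right)} 10 \cdot 10 - 32330\right) - 5662 = \left(\frac{6}{-4} \cdot 10 \cdot 10 - 32330\right) - 5662 = \left(6 \left(- \frac{1}{4}\right) 10 \cdot 10 - 32330\right) - 5662 = \left(\left(- \frac{3}{2}\right) 10 \cdot 10 - 32330\right) - 5662 = \left(\left(-15\right) 10 - 32330\right) - 5662 = \left(-150 - 32330\right) - 5662 = -32480 - 5662 = -38142$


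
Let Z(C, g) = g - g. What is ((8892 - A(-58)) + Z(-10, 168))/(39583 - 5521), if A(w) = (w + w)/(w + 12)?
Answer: 102229/391713 ≈ 0.26098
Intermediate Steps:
Z(C, g) = 0
A(w) = 2*w/(12 + w) (A(w) = (2*w)/(12 + w) = 2*w/(12 + w))
((8892 - A(-58)) + Z(-10, 168))/(39583 - 5521) = ((8892 - 2*(-58)/(12 - 58)) + 0)/(39583 - 5521) = ((8892 - 2*(-58)/(-46)) + 0)/34062 = ((8892 - 2*(-58)*(-1)/46) + 0)*(1/34062) = ((8892 - 1*58/23) + 0)*(1/34062) = ((8892 - 58/23) + 0)*(1/34062) = (204458/23 + 0)*(1/34062) = (204458/23)*(1/34062) = 102229/391713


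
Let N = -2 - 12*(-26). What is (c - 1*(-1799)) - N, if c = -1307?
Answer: 182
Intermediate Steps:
N = 310 (N = -2 + 312 = 310)
(c - 1*(-1799)) - N = (-1307 - 1*(-1799)) - 1*310 = (-1307 + 1799) - 310 = 492 - 310 = 182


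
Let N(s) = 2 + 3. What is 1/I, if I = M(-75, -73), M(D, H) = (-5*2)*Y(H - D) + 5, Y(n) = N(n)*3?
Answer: -1/145 ≈ -0.0068966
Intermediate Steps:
N(s) = 5
Y(n) = 15 (Y(n) = 5*3 = 15)
M(D, H) = -145 (M(D, H) = -5*2*15 + 5 = -10*15 + 5 = -150 + 5 = -145)
I = -145
1/I = 1/(-145) = -1/145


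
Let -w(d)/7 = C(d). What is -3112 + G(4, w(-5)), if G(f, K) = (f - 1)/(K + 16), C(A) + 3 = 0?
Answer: -115141/37 ≈ -3111.9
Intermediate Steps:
C(A) = -3 (C(A) = -3 + 0 = -3)
w(d) = 21 (w(d) = -7*(-3) = 21)
G(f, K) = (-1 + f)/(16 + K)
-3112 + G(4, w(-5)) = -3112 + (-1 + 4)/(16 + 21) = -3112 + 3/37 = -115141/37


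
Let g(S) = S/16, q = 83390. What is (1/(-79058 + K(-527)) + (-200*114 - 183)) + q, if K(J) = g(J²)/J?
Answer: 76442340169/1265455 ≈ 60407.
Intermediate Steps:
g(S) = S/16 (g(S) = S*(1/16) = S/16)
K(J) = J/16 (K(J) = (J²/16)/J = J/16)
(1/(-79058 + K(-527)) + (-200*114 - 183)) + q = (1/(-79058 + (1/16)*(-527)) + (-200*114 - 183)) + 83390 = (1/(-79058 - 527/16) + (-22800 - 183)) + 83390 = (1/(-1265455/16) - 22983) + 83390 = (-16/1265455 - 22983) + 83390 = -29083952281/1265455 + 83390 = 76442340169/1265455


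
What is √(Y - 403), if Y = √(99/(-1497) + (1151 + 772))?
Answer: √(-100347403 + 2994*√13300346)/499 ≈ 18.951*I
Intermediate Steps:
Y = 6*√13300346/499 (Y = √(99*(-1/1497) + 1923) = √(-33/499 + 1923) = √(959544/499) = 6*√13300346/499 ≈ 43.851)
√(Y - 403) = √(6*√13300346/499 - 403) = √(-403 + 6*√13300346/499)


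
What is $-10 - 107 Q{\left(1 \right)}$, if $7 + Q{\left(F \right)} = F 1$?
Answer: $632$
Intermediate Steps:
$Q{\left(F \right)} = -7 + F$ ($Q{\left(F \right)} = -7 + F 1 = -7 + F$)
$-10 - 107 Q{\left(1 \right)} = -10 - 107 \left(-7 + 1\right) = -10 - -642 = -10 + 642 = 632$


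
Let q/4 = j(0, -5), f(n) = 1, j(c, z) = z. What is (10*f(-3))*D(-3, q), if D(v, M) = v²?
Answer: 90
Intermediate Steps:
q = -20 (q = 4*(-5) = -20)
(10*f(-3))*D(-3, q) = (10*1)*(-3)² = 10*9 = 90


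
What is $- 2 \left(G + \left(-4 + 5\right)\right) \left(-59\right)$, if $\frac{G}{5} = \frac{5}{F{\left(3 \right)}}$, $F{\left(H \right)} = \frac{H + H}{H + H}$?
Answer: $3068$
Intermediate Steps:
$F{\left(H \right)} = 1$ ($F{\left(H \right)} = \frac{2 H}{2 H} = 2 H \frac{1}{2 H} = 1$)
$G = 25$ ($G = 5 \cdot \frac{5}{1} = 5 \cdot 5 \cdot 1 = 5 \cdot 5 = 25$)
$- 2 \left(G + \left(-4 + 5\right)\right) \left(-59\right) = - 2 \left(25 + \left(-4 + 5\right)\right) \left(-59\right) = - 2 \left(25 + 1\right) \left(-59\right) = \left(-2\right) 26 \left(-59\right) = \left(-52\right) \left(-59\right) = 3068$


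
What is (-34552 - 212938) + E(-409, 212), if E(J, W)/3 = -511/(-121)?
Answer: -29944757/121 ≈ -2.4748e+5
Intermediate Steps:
E(J, W) = 1533/121 (E(J, W) = 3*(-511/(-121)) = 3*(-511*(-1/121)) = 3*(511/121) = 1533/121)
(-34552 - 212938) + E(-409, 212) = (-34552 - 212938) + 1533/121 = -247490 + 1533/121 = -29944757/121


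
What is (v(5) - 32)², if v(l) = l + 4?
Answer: 529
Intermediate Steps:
v(l) = 4 + l
(v(5) - 32)² = ((4 + 5) - 32)² = (9 - 32)² = (-23)² = 529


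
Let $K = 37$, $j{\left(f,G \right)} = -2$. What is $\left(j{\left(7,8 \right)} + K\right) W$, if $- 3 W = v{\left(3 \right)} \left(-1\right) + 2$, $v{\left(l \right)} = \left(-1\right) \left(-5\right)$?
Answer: $35$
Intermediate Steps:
$v{\left(l \right)} = 5$
$W = 1$ ($W = - \frac{5 \left(-1\right) + 2}{3} = - \frac{-5 + 2}{3} = \left(- \frac{1}{3}\right) \left(-3\right) = 1$)
$\left(j{\left(7,8 \right)} + K\right) W = \left(-2 + 37\right) 1 = 35 \cdot 1 = 35$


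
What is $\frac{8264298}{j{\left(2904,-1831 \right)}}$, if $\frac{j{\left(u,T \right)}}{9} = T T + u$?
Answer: $\frac{2754766}{10066395} \approx 0.27366$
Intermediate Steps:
$j{\left(u,T \right)} = 9 u + 9 T^{2}$ ($j{\left(u,T \right)} = 9 \left(T T + u\right) = 9 \left(T^{2} + u\right) = 9 \left(u + T^{2}\right) = 9 u + 9 T^{2}$)
$\frac{8264298}{j{\left(2904,-1831 \right)}} = \frac{8264298}{9 \cdot 2904 + 9 \left(-1831\right)^{2}} = \frac{8264298}{26136 + 9 \cdot 3352561} = \frac{8264298}{26136 + 30173049} = \frac{8264298}{30199185} = 8264298 \cdot \frac{1}{30199185} = \frac{2754766}{10066395}$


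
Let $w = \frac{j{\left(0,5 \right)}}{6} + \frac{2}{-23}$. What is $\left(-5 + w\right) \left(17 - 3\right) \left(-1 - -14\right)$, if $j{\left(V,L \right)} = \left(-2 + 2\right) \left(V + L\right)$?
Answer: $- \frac{21294}{23} \approx -925.83$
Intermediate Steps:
$j{\left(V,L \right)} = 0$ ($j{\left(V,L \right)} = 0 \left(L + V\right) = 0$)
$w = - \frac{2}{23}$ ($w = \frac{0}{6} + \frac{2}{-23} = 0 \cdot \frac{1}{6} + 2 \left(- \frac{1}{23}\right) = 0 - \frac{2}{23} = - \frac{2}{23} \approx -0.086957$)
$\left(-5 + w\right) \left(17 - 3\right) \left(-1 - -14\right) = \left(-5 - \frac{2}{23}\right) \left(17 - 3\right) \left(-1 - -14\right) = \left(- \frac{117}{23}\right) 14 \left(-1 + 14\right) = \left(- \frac{1638}{23}\right) 13 = - \frac{21294}{23}$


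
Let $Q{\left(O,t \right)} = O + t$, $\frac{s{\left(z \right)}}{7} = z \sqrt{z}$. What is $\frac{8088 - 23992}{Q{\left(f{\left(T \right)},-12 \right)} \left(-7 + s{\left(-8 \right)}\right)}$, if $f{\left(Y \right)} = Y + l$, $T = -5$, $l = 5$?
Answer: $- \frac{568}{1539} + \frac{9088 i \sqrt{2}}{1539} \approx -0.36907 + 8.3511 i$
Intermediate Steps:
$s{\left(z \right)} = 7 z^{\frac{3}{2}}$ ($s{\left(z \right)} = 7 z \sqrt{z} = 7 z^{\frac{3}{2}}$)
$f{\left(Y \right)} = 5 + Y$ ($f{\left(Y \right)} = Y + 5 = 5 + Y$)
$\frac{8088 - 23992}{Q{\left(f{\left(T \right)},-12 \right)} \left(-7 + s{\left(-8 \right)}\right)} = \frac{8088 - 23992}{\left(\left(5 - 5\right) - 12\right) \left(-7 + 7 \left(-8\right)^{\frac{3}{2}}\right)} = \frac{8088 - 23992}{\left(0 - 12\right) \left(-7 + 7 \left(- 16 i \sqrt{2}\right)\right)} = - \frac{15904}{\left(-12\right) \left(-7 - 112 i \sqrt{2}\right)} = - \frac{15904}{84 + 1344 i \sqrt{2}}$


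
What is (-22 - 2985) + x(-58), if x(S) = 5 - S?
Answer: -2944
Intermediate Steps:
(-22 - 2985) + x(-58) = (-22 - 2985) + (5 - 1*(-58)) = -3007 + (5 + 58) = -3007 + 63 = -2944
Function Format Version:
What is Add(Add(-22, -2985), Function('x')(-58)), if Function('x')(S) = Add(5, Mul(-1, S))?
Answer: -2944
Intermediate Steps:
Add(Add(-22, -2985), Function('x')(-58)) = Add(Add(-22, -2985), Add(5, Mul(-1, -58))) = Add(-3007, Add(5, 58)) = Add(-3007, 63) = -2944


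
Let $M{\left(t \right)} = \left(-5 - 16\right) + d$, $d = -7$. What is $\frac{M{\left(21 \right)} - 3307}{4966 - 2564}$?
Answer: $- \frac{3335}{2402} \approx -1.3884$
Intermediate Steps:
$M{\left(t \right)} = -28$ ($M{\left(t \right)} = \left(-5 - 16\right) - 7 = -21 - 7 = -28$)
$\frac{M{\left(21 \right)} - 3307}{4966 - 2564} = \frac{-28 - 3307}{4966 - 2564} = - \frac{3335}{2402}$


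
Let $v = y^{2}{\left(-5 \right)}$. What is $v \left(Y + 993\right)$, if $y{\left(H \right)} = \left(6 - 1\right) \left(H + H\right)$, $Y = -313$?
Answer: $1700000$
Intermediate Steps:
$y{\left(H \right)} = 10 H$ ($y{\left(H \right)} = 5 \cdot 2 H = 10 H$)
$v = 2500$ ($v = \left(10 \left(-5\right)\right)^{2} = \left(-50\right)^{2} = 2500$)
$v \left(Y + 993\right) = 2500 \left(-313 + 993\right) = 2500 \cdot 680 = 1700000$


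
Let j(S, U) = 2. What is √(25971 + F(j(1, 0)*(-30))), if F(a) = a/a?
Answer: 2*√6493 ≈ 161.16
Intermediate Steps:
F(a) = 1
√(25971 + F(j(1, 0)*(-30))) = √(25971 + 1) = √25972 = 2*√6493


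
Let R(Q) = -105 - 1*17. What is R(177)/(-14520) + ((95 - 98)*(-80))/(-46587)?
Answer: 366469/112740540 ≈ 0.0032506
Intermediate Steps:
R(Q) = -122 (R(Q) = -105 - 17 = -122)
R(177)/(-14520) + ((95 - 98)*(-80))/(-46587) = -122/(-14520) + ((95 - 98)*(-80))/(-46587) = -122*(-1/14520) - 3*(-80)*(-1/46587) = 61/7260 + 240*(-1/46587) = 61/7260 - 80/15529 = 366469/112740540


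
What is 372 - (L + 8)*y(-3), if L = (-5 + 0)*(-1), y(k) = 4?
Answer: 320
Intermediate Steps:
L = 5 (L = -5*(-1) = 5)
372 - (L + 8)*y(-3) = 372 - (5 + 8)*4 = 372 - 13*4 = 372 - 1*52 = 372 - 52 = 320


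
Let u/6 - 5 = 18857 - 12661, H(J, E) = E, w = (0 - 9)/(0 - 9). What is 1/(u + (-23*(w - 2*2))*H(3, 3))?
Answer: 1/37413 ≈ 2.6729e-5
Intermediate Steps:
w = 1 (w = -9/(-9) = -9*(-⅑) = 1)
u = 37206 (u = 30 + 6*(18857 - 12661) = 30 + 6*6196 = 30 + 37176 = 37206)
1/(u + (-23*(w - 2*2))*H(3, 3)) = 1/(37206 - 23*(1 - 2*2)*3) = 1/(37206 - 23*(1 - 4)*3) = 1/(37206 - 23*(-3)*3) = 1/(37206 + 69*3) = 1/(37206 + 207) = 1/37413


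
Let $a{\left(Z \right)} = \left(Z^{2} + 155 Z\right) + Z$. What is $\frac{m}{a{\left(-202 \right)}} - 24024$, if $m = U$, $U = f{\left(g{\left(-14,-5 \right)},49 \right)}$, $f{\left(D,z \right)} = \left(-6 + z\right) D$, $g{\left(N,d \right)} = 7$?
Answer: $- \frac{223230707}{9292} \approx -24024.0$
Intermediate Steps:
$a{\left(Z \right)} = Z^{2} + 156 Z$
$f{\left(D,z \right)} = D \left(-6 + z\right)$
$U = 301$ ($U = 7 \left(-6 + 49\right) = 7 \cdot 43 = 301$)
$m = 301$
$\frac{m}{a{\left(-202 \right)}} - 24024 = \frac{301}{\left(-202\right) \left(156 - 202\right)} - 24024 = \frac{301}{\left(-202\right) \left(-46\right)} - 24024 = \frac{301}{9292} - 24024 = - \frac{223230707}{9292}$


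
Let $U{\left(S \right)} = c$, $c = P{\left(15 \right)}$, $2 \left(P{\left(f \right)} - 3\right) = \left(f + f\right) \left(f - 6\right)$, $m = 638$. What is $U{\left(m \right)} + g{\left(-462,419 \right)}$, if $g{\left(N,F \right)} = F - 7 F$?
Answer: $-2376$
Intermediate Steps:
$g{\left(N,F \right)} = - 6 F$
$P{\left(f \right)} = 3 + f \left(-6 + f\right)$ ($P{\left(f \right)} = 3 + \frac{\left(f + f\right) \left(f - 6\right)}{2} = 3 + \frac{2 f \left(-6 + f\right)}{2} = 3 + f \left(-6 + f\right)$)
$c = 138$ ($c = 3 + 15^{2} - 90 = 3 + 225 - 90 = 138$)
$U{\left(S \right)} = 138$
$U{\left(m \right)} + g{\left(-462,419 \right)} = 138 - 2514 = -2376$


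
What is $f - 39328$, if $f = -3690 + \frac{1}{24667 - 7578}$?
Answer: $- \frac{735134601}{17089} \approx -43018.0$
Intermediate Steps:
$f = - \frac{63058409}{17089}$ ($f = -3690 + \frac{1}{17089} = - \frac{63058409}{17089} \approx -3690.0$)
$f - 39328 = - \frac{63058409}{17089} - 39328 = - \frac{735134601}{17089}$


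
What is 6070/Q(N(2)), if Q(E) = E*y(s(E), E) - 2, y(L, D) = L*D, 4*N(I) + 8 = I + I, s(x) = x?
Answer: -6070/3 ≈ -2023.3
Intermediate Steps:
N(I) = -2 + I/2 (N(I) = -2 + (I + I)/4 = -2 + (2*I)/4 = -2 + I/2)
y(L, D) = D*L
Q(E) = -2 + E³ (Q(E) = E*(E*E) - 2 = E*E² - 2 = E³ - 2 = -2 + E³)
6070/Q(N(2)) = 6070/(-2 + (-2 + (½)*2)³) = 6070/(-2 + (-2 + 1)³) = 6070/(-2 + (-1)³) = 6070/(-2 - 1) = 6070/(-3) = 6070*(-⅓) = -6070/3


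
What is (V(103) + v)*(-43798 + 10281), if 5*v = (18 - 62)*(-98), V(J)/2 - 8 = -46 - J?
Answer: -97266334/5 ≈ -1.9453e+7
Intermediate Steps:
V(J) = -76 - 2*J (V(J) = 16 + 2*(-46 - J) = 16 + (-92 - 2*J) = -76 - 2*J)
v = 4312/5 (v = ((18 - 62)*(-98))/5 = (-44*(-98))/5 = (1/5)*4312 = 4312/5 ≈ 862.40)
(V(103) + v)*(-43798 + 10281) = ((-76 - 2*103) + 4312/5)*(-43798 + 10281) = ((-76 - 206) + 4312/5)*(-33517) = (-282 + 4312/5)*(-33517) = (2902/5)*(-33517) = -97266334/5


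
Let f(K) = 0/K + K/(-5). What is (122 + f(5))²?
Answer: 14641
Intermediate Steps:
f(K) = -K/5 (f(K) = 0 + K*(-⅕) = 0 - K/5 = -K/5)
(122 + f(5))² = (122 - ⅕*5)² = (122 - 1)² = 121² = 14641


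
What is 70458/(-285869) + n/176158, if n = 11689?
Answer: -9070217623/50358111302 ≈ -0.18011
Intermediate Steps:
70458/(-285869) + n/176158 = 70458/(-285869) + 11689/176158 = 70458*(-1/285869) + 11689*(1/176158) = -70458/285869 + 11689/176158 = -9070217623/50358111302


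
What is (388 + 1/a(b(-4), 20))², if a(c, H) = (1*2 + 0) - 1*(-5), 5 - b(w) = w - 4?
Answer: 7382089/49 ≈ 1.5066e+5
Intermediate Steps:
b(w) = 9 - w (b(w) = 5 - (w - 4) = 5 - (-4 + w) = 5 + (4 - w) = 9 - w)
a(c, H) = 7 (a(c, H) = (2 + 0) + 5 = 2 + 5 = 7)
(388 + 1/a(b(-4), 20))² = (388 + 1/7)² = (388 + ⅐)² = (2717/7)² = 7382089/49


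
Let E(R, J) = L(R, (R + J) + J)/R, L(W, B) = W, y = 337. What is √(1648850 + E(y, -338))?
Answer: √1648851 ≈ 1284.1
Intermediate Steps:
E(R, J) = 1 (E(R, J) = R/R = 1)
√(1648850 + E(y, -338)) = √(1648850 + 1) = √1648851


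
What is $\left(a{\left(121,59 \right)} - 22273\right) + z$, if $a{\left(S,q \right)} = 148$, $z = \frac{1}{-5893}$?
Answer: $- \frac{130382626}{5893} \approx -22125.0$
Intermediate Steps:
$z = - \frac{1}{5893} \approx -0.00016969$
$\left(a{\left(121,59 \right)} - 22273\right) + z = \left(148 - 22273\right) - \frac{1}{5893} = -22125 - \frac{1}{5893} = - \frac{130382626}{5893}$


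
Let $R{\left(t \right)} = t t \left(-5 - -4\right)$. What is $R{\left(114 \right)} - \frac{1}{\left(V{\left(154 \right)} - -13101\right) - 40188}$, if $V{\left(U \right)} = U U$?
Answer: $- \frac{43809515}{3371} \approx -12996.0$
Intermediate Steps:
$R{\left(t \right)} = - t^{2}$ ($R{\left(t \right)} = t^{2} \left(-5 + 4\right) = t^{2} \left(-1\right) = - t^{2}$)
$V{\left(U \right)} = U^{2}$
$R{\left(114 \right)} - \frac{1}{\left(V{\left(154 \right)} - -13101\right) - 40188} = - 114^{2} - \frac{1}{\left(154^{2} - -13101\right) - 40188} = \left(-1\right) 12996 - \frac{1}{\left(23716 + 13101\right) - 40188} = -12996 - \frac{1}{36817 - 40188} = -12996 - \frac{1}{-3371} = -12996 - - \frac{1}{3371} = -12996 + \frac{1}{3371} = - \frac{43809515}{3371}$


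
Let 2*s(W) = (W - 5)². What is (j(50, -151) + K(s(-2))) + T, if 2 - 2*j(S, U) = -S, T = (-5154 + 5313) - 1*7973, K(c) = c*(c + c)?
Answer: -13175/2 ≈ -6587.5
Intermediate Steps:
s(W) = (-5 + W)²/2 (s(W) = (W - 5)²/2 = (-5 + W)²/2)
K(c) = 2*c² (K(c) = c*(2*c) = 2*c²)
T = -7814 (T = 159 - 7973 = -7814)
j(S, U) = 1 + S/2 (j(S, U) = 1 - (-1)*S/2 = 1 + S/2)
(j(50, -151) + K(s(-2))) + T = ((1 + (½)*50) + 2*((-5 - 2)²/2)²) - 7814 = ((1 + 25) + 2*((½)*(-7)²)²) - 7814 = (26 + 2*((½)*49)²) - 7814 = (26 + 2*(49/2)²) - 7814 = (26 + 2*(2401/4)) - 7814 = (26 + 2401/2) - 7814 = 2453/2 - 7814 = -13175/2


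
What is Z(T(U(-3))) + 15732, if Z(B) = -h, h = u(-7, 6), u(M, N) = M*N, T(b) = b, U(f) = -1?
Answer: 15774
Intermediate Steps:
h = -42 (h = -7*6 = -42)
Z(B) = 42 (Z(B) = -1*(-42) = 42)
Z(T(U(-3))) + 15732 = 42 + 15732 = 15774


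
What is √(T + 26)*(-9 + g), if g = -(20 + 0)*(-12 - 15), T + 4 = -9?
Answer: 531*√13 ≈ 1914.5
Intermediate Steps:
T = -13 (T = -4 - 9 = -13)
g = 540 (g = -20*(-27) = -1*(-540) = 540)
√(T + 26)*(-9 + g) = √(-13 + 26)*(-9 + 540) = √13*531 = 531*√13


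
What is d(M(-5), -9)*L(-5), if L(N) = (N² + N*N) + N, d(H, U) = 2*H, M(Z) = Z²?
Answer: 2250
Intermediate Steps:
L(N) = N + 2*N² (L(N) = (N² + N²) + N = 2*N² + N = N + 2*N²)
d(M(-5), -9)*L(-5) = (2*(-5)²)*(-5*(1 + 2*(-5))) = (2*25)*(-5*(1 - 10)) = 50*(-5*(-9)) = 50*45 = 2250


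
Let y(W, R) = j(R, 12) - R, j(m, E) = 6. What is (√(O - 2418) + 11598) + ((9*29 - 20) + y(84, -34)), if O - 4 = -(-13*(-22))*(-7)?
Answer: 11879 + 2*I*√103 ≈ 11879.0 + 20.298*I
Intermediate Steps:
y(W, R) = 6 - R
O = 2006 (O = 4 - (-13*(-22))*(-7) = 4 - 286*(-7) = 4 - 1*(-2002) = 4 + 2002 = 2006)
(√(O - 2418) + 11598) + ((9*29 - 20) + y(84, -34)) = (√(2006 - 2418) + 11598) + ((9*29 - 20) + (6 - 1*(-34))) = (√(-412) + 11598) + ((261 - 20) + (6 + 34)) = (2*I*√103 + 11598) + (241 + 40) = (11598 + 2*I*√103) + 281 = 11879 + 2*I*√103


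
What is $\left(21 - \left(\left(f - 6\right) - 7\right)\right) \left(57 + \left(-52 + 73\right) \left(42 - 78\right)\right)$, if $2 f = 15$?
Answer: $- \frac{37047}{2} \approx -18524.0$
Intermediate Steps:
$f = \frac{15}{2}$ ($f = \frac{1}{2} \cdot 15 = \frac{15}{2} \approx 7.5$)
$\left(21 - \left(\left(f - 6\right) - 7\right)\right) \left(57 + \left(-52 + 73\right) \left(42 - 78\right)\right) = \left(21 - \left(\left(\frac{15}{2} - 6\right) - 7\right)\right) \left(57 + \left(-52 + 73\right) \left(42 - 78\right)\right) = \left(21 - \left(\frac{3}{2} - 7\right)\right) \left(57 + 21 \left(-36\right)\right) = \left(21 - - \frac{11}{2}\right) \left(57 - 756\right) = \left(21 + \frac{11}{2}\right) \left(-699\right) = \frac{53}{2} \left(-699\right) = - \frac{37047}{2}$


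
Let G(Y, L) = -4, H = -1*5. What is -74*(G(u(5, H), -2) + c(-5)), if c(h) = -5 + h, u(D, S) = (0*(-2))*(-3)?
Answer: 1036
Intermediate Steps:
H = -5
u(D, S) = 0 (u(D, S) = 0*(-3) = 0)
-74*(G(u(5, H), -2) + c(-5)) = -74*(-4 + (-5 - 5)) = -74*(-4 - 10) = -74*(-14) = 1036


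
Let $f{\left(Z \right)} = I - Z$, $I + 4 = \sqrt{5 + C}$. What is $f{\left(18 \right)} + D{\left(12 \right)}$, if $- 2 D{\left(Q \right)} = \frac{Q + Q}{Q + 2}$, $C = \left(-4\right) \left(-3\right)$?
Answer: $- \frac{160}{7} + \sqrt{17} \approx -18.734$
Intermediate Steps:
$C = 12$
$D{\left(Q \right)} = - \frac{Q}{2 + Q}$ ($D{\left(Q \right)} = - \frac{\left(Q + Q\right) \frac{1}{Q + 2}}{2} = - \frac{2 Q \frac{1}{2 + Q}}{2} = - \frac{Q}{2 + Q}$)
$I = -4 + \sqrt{17}$ ($I = -4 + \sqrt{5 + 12} = -4 + \sqrt{17} \approx 0.12311$)
$f{\left(Z \right)} = -4 + \sqrt{17} - Z$ ($f{\left(Z \right)} = \left(-4 + \sqrt{17}\right) - Z = -4 + \sqrt{17} - Z$)
$f{\left(18 \right)} + D{\left(12 \right)} = \left(-4 + \sqrt{17} - 18\right) - \frac{12}{2 + 12} = \left(-4 + \sqrt{17} - 18\right) - \frac{12}{14} = \left(-22 + \sqrt{17}\right) - 12 \cdot \frac{1}{14} = \left(-22 + \sqrt{17}\right) - \frac{6}{7} = - \frac{160}{7} + \sqrt{17}$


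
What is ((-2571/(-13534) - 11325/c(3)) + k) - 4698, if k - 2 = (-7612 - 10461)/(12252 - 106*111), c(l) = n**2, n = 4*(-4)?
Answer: -2011032418345/420961536 ≈ -4777.2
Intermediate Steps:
n = -16
c(l) = 256 (c(l) = (-16)**2 = 256)
k = -17101/486 (k = 2 + (-7612 - 10461)/(12252 - 106*111) = 2 - 18073/(12252 - 11766) = 2 - 18073/486 = -17101/486 ≈ -35.187)
((-2571/(-13534) - 11325/c(3)) + k) - 4698 = ((-2571/(-13534) - 11325/256) - 17101/486) - 4698 = ((-2571*(-1/13534) - 11325*1/256) - 17101/486) - 4698 = ((2571/13534 - 11325/256) - 17101/486) - 4698 = (-76307187/1732352 - 17101/486) - 4698 = -33355122217/420961536 - 4698 = -2011032418345/420961536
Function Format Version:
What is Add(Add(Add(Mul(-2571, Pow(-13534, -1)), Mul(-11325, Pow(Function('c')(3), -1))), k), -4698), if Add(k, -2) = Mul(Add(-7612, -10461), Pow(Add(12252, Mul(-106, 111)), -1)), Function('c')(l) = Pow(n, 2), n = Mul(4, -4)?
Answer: Rational(-2011032418345, 420961536) ≈ -4777.2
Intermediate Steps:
n = -16
Function('c')(l) = 256 (Function('c')(l) = Pow(-16, 2) = 256)
k = Rational(-17101, 486) (k = Add(2, Mul(Add(-7612, -10461), Pow(Add(12252, Mul(-106, 111)), -1))) = Add(2, Mul(-18073, Pow(Add(12252, -11766), -1))) = Add(2, Mul(-18073, Pow(486, -1))) = Add(2, Mul(-18073, Rational(1, 486))) = Add(2, Rational(-18073, 486)) = Rational(-17101, 486) ≈ -35.187)
Add(Add(Add(Mul(-2571, Pow(-13534, -1)), Mul(-11325, Pow(Function('c')(3), -1))), k), -4698) = Add(Add(Add(Mul(-2571, Pow(-13534, -1)), Mul(-11325, Pow(256, -1))), Rational(-17101, 486)), -4698) = Add(Add(Add(Mul(-2571, Rational(-1, 13534)), Mul(-11325, Rational(1, 256))), Rational(-17101, 486)), -4698) = Add(Add(Add(Rational(2571, 13534), Rational(-11325, 256)), Rational(-17101, 486)), -4698) = Add(Add(Rational(-76307187, 1732352), Rational(-17101, 486)), -4698) = Add(Rational(-33355122217, 420961536), -4698) = Rational(-2011032418345, 420961536)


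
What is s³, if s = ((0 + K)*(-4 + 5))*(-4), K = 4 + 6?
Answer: -64000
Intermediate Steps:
K = 10
s = -40 (s = ((0 + 10)*(-4 + 5))*(-4) = (10*1)*(-4) = 10*(-4) = -40)
s³ = (-40)³ = -64000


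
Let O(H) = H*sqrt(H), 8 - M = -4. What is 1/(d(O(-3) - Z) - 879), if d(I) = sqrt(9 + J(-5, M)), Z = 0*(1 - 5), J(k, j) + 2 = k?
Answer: -879/772639 - sqrt(2)/772639 ≈ -0.0011395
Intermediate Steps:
M = 12 (M = 8 - 1*(-4) = 8 + 4 = 12)
J(k, j) = -2 + k
Z = 0 (Z = 0*(-4) = 0)
O(H) = H**(3/2)
d(I) = sqrt(2) (d(I) = sqrt(9 + (-2 - 5)) = sqrt(9 - 7) = sqrt(2))
1/(d(O(-3) - Z) - 879) = 1/(sqrt(2) - 879) = 1/(-879 + sqrt(2))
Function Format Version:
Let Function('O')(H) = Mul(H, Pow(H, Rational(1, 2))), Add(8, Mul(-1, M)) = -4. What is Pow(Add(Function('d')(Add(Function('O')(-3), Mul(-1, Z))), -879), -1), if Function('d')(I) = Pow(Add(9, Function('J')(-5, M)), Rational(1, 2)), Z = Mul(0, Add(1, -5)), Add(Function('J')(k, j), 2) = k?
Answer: Add(Rational(-879, 772639), Mul(Rational(-1, 772639), Pow(2, Rational(1, 2)))) ≈ -0.0011395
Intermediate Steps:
M = 12 (M = Add(8, Mul(-1, -4)) = Add(8, 4) = 12)
Function('J')(k, j) = Add(-2, k)
Z = 0 (Z = Mul(0, -4) = 0)
Function('O')(H) = Pow(H, Rational(3, 2))
Function('d')(I) = Pow(2, Rational(1, 2)) (Function('d')(I) = Pow(Add(9, Add(-2, -5)), Rational(1, 2)) = Pow(Add(9, -7), Rational(1, 2)) = Pow(2, Rational(1, 2)))
Pow(Add(Function('d')(Add(Function('O')(-3), Mul(-1, Z))), -879), -1) = Pow(Add(Pow(2, Rational(1, 2)), -879), -1) = Pow(Add(-879, Pow(2, Rational(1, 2))), -1)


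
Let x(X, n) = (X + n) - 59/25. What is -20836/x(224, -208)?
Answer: -520900/341 ≈ -1527.6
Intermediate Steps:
x(X, n) = -59/25 + X + n (x(X, n) = (X + n) - 59*1/25 = (X + n) - 59/25 = -59/25 + X + n)
-20836/x(224, -208) = -20836/(-59/25 + 224 - 208) = -20836/341/25 = -20836*25/341 = -520900/341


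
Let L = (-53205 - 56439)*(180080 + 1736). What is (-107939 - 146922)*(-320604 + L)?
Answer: 5080744283318988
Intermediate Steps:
L = -19935033504 (L = -109644*181816 = -19935033504)
(-107939 - 146922)*(-320604 + L) = (-107939 - 146922)*(-320604 - 19935033504) = -254861*(-19935354108) = 5080744283318988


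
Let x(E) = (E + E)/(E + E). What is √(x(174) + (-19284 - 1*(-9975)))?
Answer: 2*I*√2327 ≈ 96.478*I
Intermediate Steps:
x(E) = 1 (x(E) = (2*E)/((2*E)) = (2*E)*(1/(2*E)) = 1)
√(x(174) + (-19284 - 1*(-9975))) = √(1 + (-19284 - 1*(-9975))) = √(1 + (-19284 + 9975)) = √(1 - 9309) = √(-9308) = 2*I*√2327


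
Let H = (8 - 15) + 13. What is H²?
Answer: 36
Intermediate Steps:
H = 6 (H = -7 + 13 = 6)
H² = 6² = 36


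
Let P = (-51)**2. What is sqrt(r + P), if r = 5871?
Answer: 2*sqrt(2118) ≈ 92.043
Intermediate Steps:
P = 2601
sqrt(r + P) = sqrt(5871 + 2601) = sqrt(8472) = 2*sqrt(2118)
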